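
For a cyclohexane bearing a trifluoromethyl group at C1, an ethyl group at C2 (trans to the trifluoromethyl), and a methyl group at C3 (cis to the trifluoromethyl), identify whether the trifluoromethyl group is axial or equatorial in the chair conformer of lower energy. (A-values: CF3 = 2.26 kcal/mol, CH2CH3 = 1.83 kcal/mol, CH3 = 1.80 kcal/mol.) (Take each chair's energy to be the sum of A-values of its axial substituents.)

Chair I (trifluoromethyl axial, ethyl axial, methyl axial): E = 5.89 kcal/mol.
Chair II (trifluoromethyl equatorial, ethyl equatorial, methyl equatorial): E = 0.00 kcal/mol.
Chair II is the more stable (lower-energy) conformer, and in that chair the trifluoromethyl group is equatorial.

equatorial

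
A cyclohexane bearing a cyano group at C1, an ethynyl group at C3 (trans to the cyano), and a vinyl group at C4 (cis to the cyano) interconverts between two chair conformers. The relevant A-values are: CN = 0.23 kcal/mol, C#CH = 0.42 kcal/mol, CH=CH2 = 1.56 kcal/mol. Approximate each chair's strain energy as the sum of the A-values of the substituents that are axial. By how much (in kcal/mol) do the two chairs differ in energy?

Chair I (cyano axial, ethynyl equatorial, vinyl equatorial): E = 0.23 kcal/mol.
Chair II (cyano equatorial, ethynyl axial, vinyl axial): E = 1.98 kcal/mol.
ΔE = 1.98 − 0.23 = 1.75 kcal/mol; chair I is more stable.

1.75 kcal/mol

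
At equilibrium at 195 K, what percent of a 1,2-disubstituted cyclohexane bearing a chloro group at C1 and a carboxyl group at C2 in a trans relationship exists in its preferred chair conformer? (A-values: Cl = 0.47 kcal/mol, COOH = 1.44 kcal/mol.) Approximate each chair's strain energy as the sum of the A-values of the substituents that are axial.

C1 and C2 have opposite parity, so for the trans isomer the two substituents are e,e in one chair and a,a in the other.
Chair I (chloro axial, carboxyl axial): E = 1.91 kcal/mol; chair II (chloro equatorial, carboxyl equatorial): E = 0.00 kcal/mol.
ΔG = 1.91 kcal/mol between the two chairs.
K = exp(ΔG/RT) with R = 1.987×10⁻³ kcal mol⁻¹ K⁻¹ and T = 195 K gives K ≈ 138.
Fraction in the lower-energy chair = K/(K+1) = 99.3%.

99.3%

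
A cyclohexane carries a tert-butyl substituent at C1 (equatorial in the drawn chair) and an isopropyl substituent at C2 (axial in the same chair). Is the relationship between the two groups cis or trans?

C1 and C2 have opposite parity, so their axial bonds point in opposite directions.
With opposite-parity carbons, two substituents on the same face are one axial and one equatorial; opposite faces give both axial or both equatorial.
Here the groups are equatorial/axial → same face → cis.

cis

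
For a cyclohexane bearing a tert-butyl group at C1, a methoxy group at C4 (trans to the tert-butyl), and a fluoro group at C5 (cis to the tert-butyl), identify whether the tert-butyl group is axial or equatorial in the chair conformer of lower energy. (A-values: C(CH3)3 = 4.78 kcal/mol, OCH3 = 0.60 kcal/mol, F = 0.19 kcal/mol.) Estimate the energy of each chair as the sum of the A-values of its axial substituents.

equatorial

Chair I (tert-butyl axial, methoxy axial, fluoro axial): E = 5.57 kcal/mol.
Chair II (tert-butyl equatorial, methoxy equatorial, fluoro equatorial): E = 0.00 kcal/mol.
Chair II is the more stable (lower-energy) conformer, and in that chair the tert-butyl group is equatorial.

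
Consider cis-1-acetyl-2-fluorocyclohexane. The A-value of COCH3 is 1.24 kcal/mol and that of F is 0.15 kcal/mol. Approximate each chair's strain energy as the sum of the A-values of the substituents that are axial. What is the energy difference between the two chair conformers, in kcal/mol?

1.09 kcal/mol

C1 and C2 have opposite parity, so for the cis isomer the two substituents are one axial and one equatorial in each chair.
Chair I (acetyl axial, fluoro equatorial): E = 1.24 kcal/mol.
Chair II (acetyl equatorial, fluoro axial): E = 0.15 kcal/mol.
ΔE = 1.24 − 0.15 = 1.09 kcal/mol; chair II is more stable.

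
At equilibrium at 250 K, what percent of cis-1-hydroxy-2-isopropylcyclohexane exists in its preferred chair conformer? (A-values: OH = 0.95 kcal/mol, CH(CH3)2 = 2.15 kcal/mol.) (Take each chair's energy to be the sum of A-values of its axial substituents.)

C1 and C2 have opposite parity, so for the cis isomer the two substituents are one axial and one equatorial in each chair.
Chair I (hydroxyl axial, isopropyl equatorial): E = 0.95 kcal/mol; chair II (hydroxyl equatorial, isopropyl axial): E = 2.15 kcal/mol.
ΔG = 1.20 kcal/mol between the two chairs.
K = exp(ΔG/RT) with R = 1.987×10⁻³ kcal mol⁻¹ K⁻¹ and T = 250 K gives K ≈ 11.2.
Fraction in the lower-energy chair = K/(K+1) = 91.8%.

91.8%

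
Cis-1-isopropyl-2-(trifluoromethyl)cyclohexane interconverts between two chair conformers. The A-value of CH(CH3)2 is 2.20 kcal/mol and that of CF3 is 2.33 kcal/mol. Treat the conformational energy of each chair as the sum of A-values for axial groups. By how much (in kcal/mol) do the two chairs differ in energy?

0.13 kcal/mol

C1 and C2 have opposite parity, so for the cis isomer the two substituents are one axial and one equatorial in each chair.
Chair I (isopropyl axial, trifluoromethyl equatorial): E = 2.20 kcal/mol.
Chair II (isopropyl equatorial, trifluoromethyl axial): E = 2.33 kcal/mol.
ΔE = 2.33 − 2.20 = 0.13 kcal/mol; chair I is more stable.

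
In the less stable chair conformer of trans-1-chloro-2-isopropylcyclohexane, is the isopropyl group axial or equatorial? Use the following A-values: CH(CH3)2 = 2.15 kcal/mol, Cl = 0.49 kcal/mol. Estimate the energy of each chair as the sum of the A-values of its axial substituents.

C1 and C2 have opposite parity, so for the trans isomer the two substituents are e,e in one chair and a,a in the other.
Chair I (isopropyl axial, chloro axial): E = 2.64 kcal/mol.
Chair II (isopropyl equatorial, chloro equatorial): E = 0.00 kcal/mol.
Chair I is the less stable (higher-energy) conformer, and in that chair the isopropyl group is axial.

axial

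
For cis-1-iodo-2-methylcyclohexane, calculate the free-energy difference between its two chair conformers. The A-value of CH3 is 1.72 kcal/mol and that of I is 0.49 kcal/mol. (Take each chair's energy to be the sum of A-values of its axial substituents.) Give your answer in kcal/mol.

1.23 kcal/mol

C1 and C2 have opposite parity, so for the cis isomer the two substituents are one axial and one equatorial in each chair.
Chair I (methyl axial, iodo equatorial): E = 1.72 kcal/mol.
Chair II (methyl equatorial, iodo axial): E = 0.49 kcal/mol.
ΔE = 1.72 − 0.49 = 1.23 kcal/mol; chair II is more stable.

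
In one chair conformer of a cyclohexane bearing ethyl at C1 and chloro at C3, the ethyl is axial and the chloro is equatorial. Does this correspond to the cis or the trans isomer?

C1 and C3 have the same parity, so their axial bonds point in the same direction.
With same-parity carbons, two substituents on the same face are both axial or both equatorial; opposite faces give one of each.
Here the groups are axial/equatorial → opposite face → trans.

trans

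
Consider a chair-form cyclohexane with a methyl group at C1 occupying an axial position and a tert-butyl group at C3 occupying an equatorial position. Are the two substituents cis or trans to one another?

C1 and C3 have the same parity, so their axial bonds point in the same direction.
With same-parity carbons, two substituents on the same face are both axial or both equatorial; opposite faces give one of each.
Here the groups are axial/equatorial → opposite face → trans.

trans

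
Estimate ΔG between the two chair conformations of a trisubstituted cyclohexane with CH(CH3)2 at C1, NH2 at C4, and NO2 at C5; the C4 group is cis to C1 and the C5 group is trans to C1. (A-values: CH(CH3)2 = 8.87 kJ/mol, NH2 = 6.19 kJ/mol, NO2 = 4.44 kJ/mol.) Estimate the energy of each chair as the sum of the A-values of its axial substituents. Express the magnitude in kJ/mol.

Chair I (isopropyl axial, amino equatorial, nitro equatorial): E = 8.87 kJ/mol.
Chair II (isopropyl equatorial, amino axial, nitro axial): E = 10.63 kJ/mol.
ΔE = 10.63 − 8.87 = 1.76 kJ/mol; chair I is more stable.

1.76 kJ/mol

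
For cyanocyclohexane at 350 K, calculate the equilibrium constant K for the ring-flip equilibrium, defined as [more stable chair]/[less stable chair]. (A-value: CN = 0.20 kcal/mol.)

K ≈ 1.33

One chair has the cyano group axial (E = 0.20 kcal/mol) and the other has it equatorial (E = 0).
ΔG = 0.20 kcal/mol between the two chairs.
K = exp(ΔG/RT) with R = 1.987×10⁻³ kcal mol⁻¹ K⁻¹ and T = 350 K gives K ≈ 1.33.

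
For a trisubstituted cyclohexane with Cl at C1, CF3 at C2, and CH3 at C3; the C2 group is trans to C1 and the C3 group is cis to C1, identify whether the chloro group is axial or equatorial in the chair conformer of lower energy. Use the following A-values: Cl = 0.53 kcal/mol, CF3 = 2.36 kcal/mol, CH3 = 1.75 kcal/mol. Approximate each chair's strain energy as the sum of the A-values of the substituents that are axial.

equatorial

Chair I (chloro axial, trifluoromethyl axial, methyl axial): E = 4.64 kcal/mol.
Chair II (chloro equatorial, trifluoromethyl equatorial, methyl equatorial): E = 0.00 kcal/mol.
Chair II is the more stable (lower-energy) conformer, and in that chair the chloro group is equatorial.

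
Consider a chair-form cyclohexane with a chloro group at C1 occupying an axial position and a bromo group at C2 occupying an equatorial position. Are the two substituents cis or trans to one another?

C1 and C2 have opposite parity, so their axial bonds point in opposite directions.
With opposite-parity carbons, two substituents on the same face are one axial and one equatorial; opposite faces give both axial or both equatorial.
Here the groups are axial/equatorial → same face → cis.

cis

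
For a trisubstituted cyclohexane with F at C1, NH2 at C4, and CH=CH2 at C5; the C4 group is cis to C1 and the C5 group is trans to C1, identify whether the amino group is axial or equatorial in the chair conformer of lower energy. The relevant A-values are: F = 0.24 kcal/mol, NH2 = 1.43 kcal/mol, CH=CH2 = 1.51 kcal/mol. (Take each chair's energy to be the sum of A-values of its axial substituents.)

Chair I (fluoro axial, amino equatorial, vinyl equatorial): E = 0.24 kcal/mol.
Chair II (fluoro equatorial, amino axial, vinyl axial): E = 2.94 kcal/mol.
Chair I is the more stable (lower-energy) conformer, and in that chair the amino group is equatorial.

equatorial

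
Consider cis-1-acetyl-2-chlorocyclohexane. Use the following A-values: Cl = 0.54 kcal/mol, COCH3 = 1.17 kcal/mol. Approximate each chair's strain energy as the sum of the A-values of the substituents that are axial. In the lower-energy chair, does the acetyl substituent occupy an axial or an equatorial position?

C1 and C2 have opposite parity, so for the cis isomer the two substituents are one axial and one equatorial in each chair.
Chair I (chloro axial, acetyl equatorial): E = 0.54 kcal/mol.
Chair II (chloro equatorial, acetyl axial): E = 1.17 kcal/mol.
Chair I is the more stable (lower-energy) conformer, and in that chair the acetyl group is equatorial.

equatorial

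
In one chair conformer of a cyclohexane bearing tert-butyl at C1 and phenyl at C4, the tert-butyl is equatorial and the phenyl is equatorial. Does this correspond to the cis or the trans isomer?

trans

C1 and C4 have opposite parity, so their axial bonds point in opposite directions.
With opposite-parity carbons, two substituents on the same face are one axial and one equatorial; opposite faces give both axial or both equatorial.
Here the groups are equatorial/equatorial → opposite face → trans.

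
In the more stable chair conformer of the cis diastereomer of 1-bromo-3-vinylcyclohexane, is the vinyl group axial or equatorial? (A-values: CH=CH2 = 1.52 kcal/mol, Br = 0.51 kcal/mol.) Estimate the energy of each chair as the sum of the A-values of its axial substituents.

equatorial

C1 and C3 have the same parity, so for the cis isomer the two substituents are e,e in one chair and a,a in the other.
Chair I (vinyl axial, bromo axial): E = 2.03 kcal/mol.
Chair II (vinyl equatorial, bromo equatorial): E = 0.00 kcal/mol.
Chair II is the more stable (lower-energy) conformer, and in that chair the vinyl group is equatorial.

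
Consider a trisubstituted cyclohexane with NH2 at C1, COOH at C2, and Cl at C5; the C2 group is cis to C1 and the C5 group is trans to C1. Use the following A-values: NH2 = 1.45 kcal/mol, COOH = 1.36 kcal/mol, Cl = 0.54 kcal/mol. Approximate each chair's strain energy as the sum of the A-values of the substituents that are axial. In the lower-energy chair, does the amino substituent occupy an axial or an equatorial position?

Chair I (amino axial, carboxyl equatorial, chloro equatorial): E = 1.45 kcal/mol.
Chair II (amino equatorial, carboxyl axial, chloro axial): E = 1.90 kcal/mol.
Chair I is the more stable (lower-energy) conformer, and in that chair the amino group is axial.

axial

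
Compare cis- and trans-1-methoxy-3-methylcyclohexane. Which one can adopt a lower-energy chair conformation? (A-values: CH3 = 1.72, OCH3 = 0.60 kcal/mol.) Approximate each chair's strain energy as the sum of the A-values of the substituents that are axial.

At 1,3 positions (parity same): cis → (e,e or a,a); trans → (a,e or e,a).
Best chair for cis: E = 0.00 kcal/mol; best chair for trans: E = 0.60 kcal/mol.
The cis isomer is lower by 0.60 kcal/mol.

cis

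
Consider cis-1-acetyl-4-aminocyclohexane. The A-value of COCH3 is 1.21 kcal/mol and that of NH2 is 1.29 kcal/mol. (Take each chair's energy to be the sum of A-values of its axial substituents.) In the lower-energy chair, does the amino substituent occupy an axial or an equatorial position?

equatorial

C1 and C4 have opposite parity, so for the cis isomer the two substituents are one axial and one equatorial in each chair.
Chair I (acetyl axial, amino equatorial): E = 1.21 kcal/mol.
Chair II (acetyl equatorial, amino axial): E = 1.29 kcal/mol.
Chair I is the more stable (lower-energy) conformer, and in that chair the amino group is equatorial.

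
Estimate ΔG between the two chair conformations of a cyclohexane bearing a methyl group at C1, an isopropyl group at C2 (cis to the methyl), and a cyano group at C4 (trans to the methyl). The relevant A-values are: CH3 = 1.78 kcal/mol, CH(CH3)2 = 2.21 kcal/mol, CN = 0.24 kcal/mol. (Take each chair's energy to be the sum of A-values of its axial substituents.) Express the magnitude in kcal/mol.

Chair I (methyl axial, isopropyl equatorial, cyano axial): E = 2.02 kcal/mol.
Chair II (methyl equatorial, isopropyl axial, cyano equatorial): E = 2.21 kcal/mol.
ΔE = 2.21 − 2.02 = 0.19 kcal/mol; chair I is more stable.

0.19 kcal/mol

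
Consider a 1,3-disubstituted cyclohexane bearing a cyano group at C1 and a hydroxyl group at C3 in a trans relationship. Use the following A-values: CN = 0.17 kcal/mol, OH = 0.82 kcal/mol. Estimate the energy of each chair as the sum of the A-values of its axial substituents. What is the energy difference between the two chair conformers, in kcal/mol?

C1 and C3 have the same parity, so for the trans isomer the two substituents are one axial and one equatorial in each chair.
Chair I (cyano axial, hydroxyl equatorial): E = 0.17 kcal/mol.
Chair II (cyano equatorial, hydroxyl axial): E = 0.82 kcal/mol.
ΔE = 0.82 − 0.17 = 0.65 kcal/mol; chair I is more stable.

0.65 kcal/mol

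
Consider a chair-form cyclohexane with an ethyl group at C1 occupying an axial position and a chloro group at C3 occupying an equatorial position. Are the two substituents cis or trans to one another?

trans

C1 and C3 have the same parity, so their axial bonds point in the same direction.
With same-parity carbons, two substituents on the same face are both axial or both equatorial; opposite faces give one of each.
Here the groups are axial/equatorial → opposite face → trans.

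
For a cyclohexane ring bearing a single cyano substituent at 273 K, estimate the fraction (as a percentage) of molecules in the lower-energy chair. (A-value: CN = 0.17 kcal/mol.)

One chair has the cyano group axial (E = 0.17 kcal/mol) and the other has it equatorial (E = 0).
ΔG = 0.17 kcal/mol between the two chairs.
K = exp(ΔG/RT) with R = 1.987×10⁻³ kcal mol⁻¹ K⁻¹ and T = 273 K gives K ≈ 1.37.
Fraction in the lower-energy chair = K/(K+1) = 57.8%.

57.8%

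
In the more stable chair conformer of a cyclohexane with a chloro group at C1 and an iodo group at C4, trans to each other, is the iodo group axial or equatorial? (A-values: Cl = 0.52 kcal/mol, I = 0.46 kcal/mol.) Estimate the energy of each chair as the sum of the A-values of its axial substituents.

equatorial

C1 and C4 have opposite parity, so for the trans isomer the two substituents are e,e in one chair and a,a in the other.
Chair I (chloro axial, iodo axial): E = 0.98 kcal/mol.
Chair II (chloro equatorial, iodo equatorial): E = 0.00 kcal/mol.
Chair II is the more stable (lower-energy) conformer, and in that chair the iodo group is equatorial.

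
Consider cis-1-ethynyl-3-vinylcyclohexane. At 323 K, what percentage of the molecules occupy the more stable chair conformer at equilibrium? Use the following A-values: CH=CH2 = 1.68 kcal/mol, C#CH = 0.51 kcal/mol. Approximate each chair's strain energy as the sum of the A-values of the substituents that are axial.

C1 and C3 have the same parity, so for the cis isomer the two substituents are e,e in one chair and a,a in the other.
Chair I (vinyl axial, ethynyl axial): E = 2.19 kcal/mol; chair II (vinyl equatorial, ethynyl equatorial): E = 0.00 kcal/mol.
ΔG = 2.19 kcal/mol between the two chairs.
K = exp(ΔG/RT) with R = 1.987×10⁻³ kcal mol⁻¹ K⁻¹ and T = 323 K gives K ≈ 30.3.
Fraction in the lower-energy chair = K/(K+1) = 96.8%.

96.8%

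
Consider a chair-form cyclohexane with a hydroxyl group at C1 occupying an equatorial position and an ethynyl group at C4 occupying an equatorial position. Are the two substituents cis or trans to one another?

trans

C1 and C4 have opposite parity, so their axial bonds point in opposite directions.
With opposite-parity carbons, two substituents on the same face are one axial and one equatorial; opposite faces give both axial or both equatorial.
Here the groups are equatorial/equatorial → opposite face → trans.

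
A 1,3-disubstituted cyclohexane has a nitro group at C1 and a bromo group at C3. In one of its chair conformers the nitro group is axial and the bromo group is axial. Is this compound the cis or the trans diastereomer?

C1 and C3 have the same parity, so their axial bonds point in the same direction.
With same-parity carbons, two substituents on the same face are both axial or both equatorial; opposite faces give one of each.
Here the groups are axial/axial → same face → cis.

cis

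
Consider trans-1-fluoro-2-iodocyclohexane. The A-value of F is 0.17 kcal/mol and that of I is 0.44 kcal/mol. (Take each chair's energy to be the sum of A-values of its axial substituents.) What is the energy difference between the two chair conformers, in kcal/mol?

C1 and C2 have opposite parity, so for the trans isomer the two substituents are e,e in one chair and a,a in the other.
Chair I (fluoro axial, iodo axial): E = 0.61 kcal/mol.
Chair II (fluoro equatorial, iodo equatorial): E = 0.00 kcal/mol.
ΔE = 0.61 − 0.00 = 0.61 kcal/mol; chair II is more stable.

0.61 kcal/mol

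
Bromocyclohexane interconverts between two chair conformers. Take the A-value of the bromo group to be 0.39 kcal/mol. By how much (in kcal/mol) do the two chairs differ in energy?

0.39 kcal/mol

A monosubstituted cyclohexane has one chair with the bromo group axial (E = A = 0.39 kcal/mol) and one with it equatorial (E = 0).
ΔE = 0.39 − 0 = 0.39 kcal/mol.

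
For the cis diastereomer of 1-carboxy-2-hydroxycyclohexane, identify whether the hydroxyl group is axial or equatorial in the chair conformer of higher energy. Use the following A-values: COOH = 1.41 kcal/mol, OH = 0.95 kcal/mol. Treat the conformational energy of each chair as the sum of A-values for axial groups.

C1 and C2 have opposite parity, so for the cis isomer the two substituents are one axial and one equatorial in each chair.
Chair I (carboxyl axial, hydroxyl equatorial): E = 1.41 kcal/mol.
Chair II (carboxyl equatorial, hydroxyl axial): E = 0.95 kcal/mol.
Chair I is the less stable (higher-energy) conformer, and in that chair the hydroxyl group is equatorial.

equatorial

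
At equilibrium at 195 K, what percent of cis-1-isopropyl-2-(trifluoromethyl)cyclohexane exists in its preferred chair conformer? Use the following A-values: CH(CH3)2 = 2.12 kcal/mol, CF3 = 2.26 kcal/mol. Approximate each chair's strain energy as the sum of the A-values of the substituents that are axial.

C1 and C2 have opposite parity, so for the cis isomer the two substituents are one axial and one equatorial in each chair.
Chair I (isopropyl axial, trifluoromethyl equatorial): E = 2.12 kcal/mol; chair II (isopropyl equatorial, trifluoromethyl axial): E = 2.26 kcal/mol.
ΔG = 0.14 kcal/mol between the two chairs.
K = exp(ΔG/RT) with R = 1.987×10⁻³ kcal mol⁻¹ K⁻¹ and T = 195 K gives K ≈ 1.44.
Fraction in the lower-energy chair = K/(K+1) = 58.9%.

58.9%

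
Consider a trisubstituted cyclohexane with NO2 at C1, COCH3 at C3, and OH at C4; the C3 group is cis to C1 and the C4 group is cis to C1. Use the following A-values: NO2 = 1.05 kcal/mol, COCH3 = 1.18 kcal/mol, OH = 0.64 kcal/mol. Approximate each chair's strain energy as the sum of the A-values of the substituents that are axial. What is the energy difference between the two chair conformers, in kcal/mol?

1.59 kcal/mol

Chair I (nitro axial, acetyl axial, hydroxyl equatorial): E = 2.23 kcal/mol.
Chair II (nitro equatorial, acetyl equatorial, hydroxyl axial): E = 0.64 kcal/mol.
ΔE = 2.23 − 0.64 = 1.59 kcal/mol; chair II is more stable.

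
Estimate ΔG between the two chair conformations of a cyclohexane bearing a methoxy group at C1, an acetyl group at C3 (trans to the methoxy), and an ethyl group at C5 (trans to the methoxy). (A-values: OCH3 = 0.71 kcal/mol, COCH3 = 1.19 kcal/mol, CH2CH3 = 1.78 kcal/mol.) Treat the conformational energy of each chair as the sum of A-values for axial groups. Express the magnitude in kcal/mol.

Chair I (methoxy axial, acetyl equatorial, ethyl equatorial): E = 0.71 kcal/mol.
Chair II (methoxy equatorial, acetyl axial, ethyl axial): E = 2.97 kcal/mol.
ΔE = 2.97 − 0.71 = 2.26 kcal/mol; chair I is more stable.

2.26 kcal/mol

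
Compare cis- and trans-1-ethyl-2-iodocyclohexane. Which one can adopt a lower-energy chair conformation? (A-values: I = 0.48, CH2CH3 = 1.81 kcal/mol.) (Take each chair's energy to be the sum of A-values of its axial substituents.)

At 1,2 positions (parity opposite): cis → (a,e or e,a); trans → (e,e or a,a).
Best chair for cis: E = 0.48 kcal/mol; best chair for trans: E = 0.00 kcal/mol.
The trans isomer is lower by 0.48 kcal/mol.

trans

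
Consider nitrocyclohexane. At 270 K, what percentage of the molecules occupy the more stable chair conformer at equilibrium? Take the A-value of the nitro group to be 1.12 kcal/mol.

89.0%

One chair has the nitro group axial (E = 1.12 kcal/mol) and the other has it equatorial (E = 0).
ΔG = 1.12 kcal/mol between the two chairs.
K = exp(ΔG/RT) with R = 1.987×10⁻³ kcal mol⁻¹ K⁻¹ and T = 270 K gives K ≈ 8.07.
Fraction in the lower-energy chair = K/(K+1) = 89.0%.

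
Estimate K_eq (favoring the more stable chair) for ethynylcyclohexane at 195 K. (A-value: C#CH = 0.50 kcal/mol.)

One chair has the ethynyl group axial (E = 0.50 kcal/mol) and the other has it equatorial (E = 0).
ΔG = 0.50 kcal/mol between the two chairs.
K = exp(ΔG/RT) with R = 1.987×10⁻³ kcal mol⁻¹ K⁻¹ and T = 195 K gives K ≈ 3.63.

K ≈ 3.63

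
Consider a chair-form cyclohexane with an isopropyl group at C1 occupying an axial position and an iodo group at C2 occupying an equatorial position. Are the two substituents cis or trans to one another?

C1 and C2 have opposite parity, so their axial bonds point in opposite directions.
With opposite-parity carbons, two substituents on the same face are one axial and one equatorial; opposite faces give both axial or both equatorial.
Here the groups are axial/equatorial → same face → cis.

cis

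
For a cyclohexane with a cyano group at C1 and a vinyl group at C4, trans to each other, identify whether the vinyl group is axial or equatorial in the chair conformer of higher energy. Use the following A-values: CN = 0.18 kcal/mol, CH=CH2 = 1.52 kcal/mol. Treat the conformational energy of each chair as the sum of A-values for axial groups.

C1 and C4 have opposite parity, so for the trans isomer the two substituents are e,e in one chair and a,a in the other.
Chair I (cyano axial, vinyl axial): E = 1.70 kcal/mol.
Chair II (cyano equatorial, vinyl equatorial): E = 0.00 kcal/mol.
Chair I is the less stable (higher-energy) conformer, and in that chair the vinyl group is axial.

axial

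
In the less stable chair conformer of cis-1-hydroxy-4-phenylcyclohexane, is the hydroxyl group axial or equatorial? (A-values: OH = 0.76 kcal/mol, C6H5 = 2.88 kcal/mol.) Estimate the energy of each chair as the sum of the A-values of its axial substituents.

equatorial

C1 and C4 have opposite parity, so for the cis isomer the two substituents are one axial and one equatorial in each chair.
Chair I (hydroxyl axial, phenyl equatorial): E = 0.76 kcal/mol.
Chair II (hydroxyl equatorial, phenyl axial): E = 2.88 kcal/mol.
Chair II is the less stable (higher-energy) conformer, and in that chair the hydroxyl group is equatorial.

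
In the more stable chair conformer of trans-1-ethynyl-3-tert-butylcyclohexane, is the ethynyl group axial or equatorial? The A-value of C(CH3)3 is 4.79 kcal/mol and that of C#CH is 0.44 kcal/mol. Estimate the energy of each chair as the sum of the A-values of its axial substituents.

axial

C1 and C3 have the same parity, so for the trans isomer the two substituents are one axial and one equatorial in each chair.
Chair I (tert-butyl axial, ethynyl equatorial): E = 4.79 kcal/mol.
Chair II (tert-butyl equatorial, ethynyl axial): E = 0.44 kcal/mol.
Chair II is the more stable (lower-energy) conformer, and in that chair the ethynyl group is axial.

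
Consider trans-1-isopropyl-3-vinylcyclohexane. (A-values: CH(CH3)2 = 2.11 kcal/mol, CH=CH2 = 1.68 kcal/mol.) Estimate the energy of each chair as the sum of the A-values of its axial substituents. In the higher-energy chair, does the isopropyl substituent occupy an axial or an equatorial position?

C1 and C3 have the same parity, so for the trans isomer the two substituents are one axial and one equatorial in each chair.
Chair I (isopropyl axial, vinyl equatorial): E = 2.11 kcal/mol.
Chair II (isopropyl equatorial, vinyl axial): E = 1.68 kcal/mol.
Chair I is the less stable (higher-energy) conformer, and in that chair the isopropyl group is axial.

axial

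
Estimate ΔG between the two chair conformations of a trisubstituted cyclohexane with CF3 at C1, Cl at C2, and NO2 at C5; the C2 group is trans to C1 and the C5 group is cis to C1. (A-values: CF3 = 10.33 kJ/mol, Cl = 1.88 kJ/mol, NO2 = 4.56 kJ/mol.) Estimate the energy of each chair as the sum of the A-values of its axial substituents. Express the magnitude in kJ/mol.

Chair I (trifluoromethyl axial, chloro axial, nitro axial): E = 16.77 kJ/mol.
Chair II (trifluoromethyl equatorial, chloro equatorial, nitro equatorial): E = 0.00 kJ/mol.
ΔE = 16.77 − 0.00 = 16.77 kJ/mol; chair II is more stable.

16.77 kJ/mol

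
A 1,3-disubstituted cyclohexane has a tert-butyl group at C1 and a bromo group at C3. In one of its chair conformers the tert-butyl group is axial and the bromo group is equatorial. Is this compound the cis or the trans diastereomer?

C1 and C3 have the same parity, so their axial bonds point in the same direction.
With same-parity carbons, two substituents on the same face are both axial or both equatorial; opposite faces give one of each.
Here the groups are axial/equatorial → opposite face → trans.

trans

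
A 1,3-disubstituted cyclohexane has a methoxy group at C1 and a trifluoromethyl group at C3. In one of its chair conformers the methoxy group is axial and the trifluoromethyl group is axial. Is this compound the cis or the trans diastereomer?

C1 and C3 have the same parity, so their axial bonds point in the same direction.
With same-parity carbons, two substituents on the same face are both axial or both equatorial; opposite faces give one of each.
Here the groups are axial/axial → same face → cis.

cis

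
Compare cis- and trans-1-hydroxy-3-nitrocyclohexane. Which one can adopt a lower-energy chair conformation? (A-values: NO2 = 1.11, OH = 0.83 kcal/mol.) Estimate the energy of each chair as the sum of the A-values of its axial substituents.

At 1,3 positions (parity same): cis → (e,e or a,a); trans → (a,e or e,a).
Best chair for cis: E = 0.00 kcal/mol; best chair for trans: E = 0.83 kcal/mol.
The cis isomer is lower by 0.83 kcal/mol.

cis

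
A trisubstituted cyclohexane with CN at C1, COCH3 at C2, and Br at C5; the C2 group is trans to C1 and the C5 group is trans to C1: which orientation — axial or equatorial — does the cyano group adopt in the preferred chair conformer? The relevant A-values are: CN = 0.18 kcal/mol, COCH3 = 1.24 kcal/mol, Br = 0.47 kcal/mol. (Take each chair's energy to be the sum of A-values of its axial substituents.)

Chair I (cyano axial, acetyl axial, bromo equatorial): E = 1.42 kcal/mol.
Chair II (cyano equatorial, acetyl equatorial, bromo axial): E = 0.47 kcal/mol.
Chair II is the more stable (lower-energy) conformer, and in that chair the cyano group is equatorial.

equatorial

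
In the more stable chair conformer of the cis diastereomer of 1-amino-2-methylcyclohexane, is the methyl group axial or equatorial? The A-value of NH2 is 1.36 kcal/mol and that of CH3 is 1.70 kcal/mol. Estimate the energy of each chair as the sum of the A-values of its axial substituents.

equatorial

C1 and C2 have opposite parity, so for the cis isomer the two substituents are one axial and one equatorial in each chair.
Chair I (amino axial, methyl equatorial): E = 1.36 kcal/mol.
Chair II (amino equatorial, methyl axial): E = 1.70 kcal/mol.
Chair I is the more stable (lower-energy) conformer, and in that chair the methyl group is equatorial.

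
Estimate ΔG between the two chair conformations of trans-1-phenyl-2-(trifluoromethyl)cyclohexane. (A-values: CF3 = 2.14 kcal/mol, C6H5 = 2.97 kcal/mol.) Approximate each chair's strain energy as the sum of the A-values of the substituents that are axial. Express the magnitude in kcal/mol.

5.11 kcal/mol

C1 and C2 have opposite parity, so for the trans isomer the two substituents are e,e in one chair and a,a in the other.
Chair I (trifluoromethyl axial, phenyl axial): E = 5.11 kcal/mol.
Chair II (trifluoromethyl equatorial, phenyl equatorial): E = 0.00 kcal/mol.
ΔE = 5.11 − 0.00 = 5.11 kcal/mol; chair II is more stable.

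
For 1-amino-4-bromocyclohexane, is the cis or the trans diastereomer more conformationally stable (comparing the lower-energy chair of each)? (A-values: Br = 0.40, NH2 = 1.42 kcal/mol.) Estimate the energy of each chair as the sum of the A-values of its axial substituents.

trans

At 1,4 positions (parity opposite): cis → (a,e or e,a); trans → (e,e or a,a).
Best chair for cis: E = 0.40 kcal/mol; best chair for trans: E = 0.00 kcal/mol.
The trans isomer is lower by 0.40 kcal/mol.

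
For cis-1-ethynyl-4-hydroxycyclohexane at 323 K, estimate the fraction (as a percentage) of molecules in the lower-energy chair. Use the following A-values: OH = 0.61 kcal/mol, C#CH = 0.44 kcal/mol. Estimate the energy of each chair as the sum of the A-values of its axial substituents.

C1 and C4 have opposite parity, so for the cis isomer the two substituents are one axial and one equatorial in each chair.
Chair I (hydroxyl axial, ethynyl equatorial): E = 0.61 kcal/mol; chair II (hydroxyl equatorial, ethynyl axial): E = 0.44 kcal/mol.
ΔG = 0.17 kcal/mol between the two chairs.
K = exp(ΔG/RT) with R = 1.987×10⁻³ kcal mol⁻¹ K⁻¹ and T = 323 K gives K ≈ 1.3.
Fraction in the lower-energy chair = K/(K+1) = 56.6%.

56.6%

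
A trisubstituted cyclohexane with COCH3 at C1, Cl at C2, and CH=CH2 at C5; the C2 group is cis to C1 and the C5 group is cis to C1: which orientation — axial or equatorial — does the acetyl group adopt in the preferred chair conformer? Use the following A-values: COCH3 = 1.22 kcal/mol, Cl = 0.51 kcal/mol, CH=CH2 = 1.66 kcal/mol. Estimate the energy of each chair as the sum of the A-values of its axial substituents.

Chair I (acetyl axial, chloro equatorial, vinyl axial): E = 2.88 kcal/mol.
Chair II (acetyl equatorial, chloro axial, vinyl equatorial): E = 0.51 kcal/mol.
Chair II is the more stable (lower-energy) conformer, and in that chair the acetyl group is equatorial.

equatorial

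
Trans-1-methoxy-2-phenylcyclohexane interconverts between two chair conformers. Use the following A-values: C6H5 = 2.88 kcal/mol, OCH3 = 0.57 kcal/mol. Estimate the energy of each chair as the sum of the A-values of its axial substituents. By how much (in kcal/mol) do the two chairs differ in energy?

C1 and C2 have opposite parity, so for the trans isomer the two substituents are e,e in one chair and a,a in the other.
Chair I (phenyl axial, methoxy axial): E = 3.45 kcal/mol.
Chair II (phenyl equatorial, methoxy equatorial): E = 0.00 kcal/mol.
ΔE = 3.45 − 0.00 = 3.45 kcal/mol; chair II is more stable.

3.45 kcal/mol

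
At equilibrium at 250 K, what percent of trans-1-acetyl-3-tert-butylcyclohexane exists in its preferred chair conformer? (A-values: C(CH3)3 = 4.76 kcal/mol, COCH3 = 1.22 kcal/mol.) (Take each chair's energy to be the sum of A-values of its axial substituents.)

C1 and C3 have the same parity, so for the trans isomer the two substituents are one axial and one equatorial in each chair.
Chair I (tert-butyl axial, acetyl equatorial): E = 4.76 kcal/mol; chair II (tert-butyl equatorial, acetyl axial): E = 1.22 kcal/mol.
ΔG = 3.54 kcal/mol between the two chairs.
K = exp(ΔG/RT) with R = 1.987×10⁻³ kcal mol⁻¹ K⁻¹ and T = 250 K gives K ≈ 1.24e+03.
Fraction in the lower-energy chair = K/(K+1) = 99.9%.

99.9%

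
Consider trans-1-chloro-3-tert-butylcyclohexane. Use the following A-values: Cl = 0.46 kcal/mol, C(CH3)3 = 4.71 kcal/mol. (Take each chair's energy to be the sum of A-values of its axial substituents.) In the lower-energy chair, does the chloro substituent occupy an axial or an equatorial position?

C1 and C3 have the same parity, so for the trans isomer the two substituents are one axial and one equatorial in each chair.
Chair I (chloro axial, tert-butyl equatorial): E = 0.46 kcal/mol.
Chair II (chloro equatorial, tert-butyl axial): E = 4.71 kcal/mol.
Chair I is the more stable (lower-energy) conformer, and in that chair the chloro group is axial.

axial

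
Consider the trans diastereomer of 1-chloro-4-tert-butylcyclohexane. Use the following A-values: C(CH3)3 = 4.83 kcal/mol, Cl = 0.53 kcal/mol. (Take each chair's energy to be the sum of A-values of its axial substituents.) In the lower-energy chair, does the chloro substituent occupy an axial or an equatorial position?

C1 and C4 have opposite parity, so for the trans isomer the two substituents are e,e in one chair and a,a in the other.
Chair I (tert-butyl axial, chloro axial): E = 5.36 kcal/mol.
Chair II (tert-butyl equatorial, chloro equatorial): E = 0.00 kcal/mol.
Chair II is the more stable (lower-energy) conformer, and in that chair the chloro group is equatorial.

equatorial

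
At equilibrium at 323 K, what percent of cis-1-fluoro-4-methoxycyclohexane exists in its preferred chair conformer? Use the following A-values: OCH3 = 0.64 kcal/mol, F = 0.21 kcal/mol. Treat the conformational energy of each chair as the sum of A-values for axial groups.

66.2%

C1 and C4 have opposite parity, so for the cis isomer the two substituents are one axial and one equatorial in each chair.
Chair I (methoxy axial, fluoro equatorial): E = 0.64 kcal/mol; chair II (methoxy equatorial, fluoro axial): E = 0.21 kcal/mol.
ΔG = 0.43 kcal/mol between the two chairs.
K = exp(ΔG/RT) with R = 1.987×10⁻³ kcal mol⁻¹ K⁻¹ and T = 323 K gives K ≈ 1.95.
Fraction in the lower-energy chair = K/(K+1) = 66.2%.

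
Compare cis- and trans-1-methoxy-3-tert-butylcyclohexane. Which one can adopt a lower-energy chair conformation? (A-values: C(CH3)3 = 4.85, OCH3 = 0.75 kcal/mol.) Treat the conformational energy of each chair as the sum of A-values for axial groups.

cis

At 1,3 positions (parity same): cis → (e,e or a,a); trans → (a,e or e,a).
Best chair for cis: E = 0.00 kcal/mol; best chair for trans: E = 0.75 kcal/mol.
The cis isomer is lower by 0.75 kcal/mol.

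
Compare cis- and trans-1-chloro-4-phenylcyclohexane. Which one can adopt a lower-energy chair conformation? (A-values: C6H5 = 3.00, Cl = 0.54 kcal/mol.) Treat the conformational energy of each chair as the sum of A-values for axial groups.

At 1,4 positions (parity opposite): cis → (a,e or e,a); trans → (e,e or a,a).
Best chair for cis: E = 0.54 kcal/mol; best chair for trans: E = 0.00 kcal/mol.
The trans isomer is lower by 0.54 kcal/mol.

trans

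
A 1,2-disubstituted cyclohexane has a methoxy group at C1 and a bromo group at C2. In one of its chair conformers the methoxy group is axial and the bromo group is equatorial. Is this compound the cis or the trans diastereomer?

cis

C1 and C2 have opposite parity, so their axial bonds point in opposite directions.
With opposite-parity carbons, two substituents on the same face are one axial and one equatorial; opposite faces give both axial or both equatorial.
Here the groups are axial/equatorial → same face → cis.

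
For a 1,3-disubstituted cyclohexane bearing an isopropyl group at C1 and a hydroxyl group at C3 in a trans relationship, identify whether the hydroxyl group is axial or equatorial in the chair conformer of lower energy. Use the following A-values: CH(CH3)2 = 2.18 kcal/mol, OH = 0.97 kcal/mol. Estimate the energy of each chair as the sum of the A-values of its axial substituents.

C1 and C3 have the same parity, so for the trans isomer the two substituents are one axial and one equatorial in each chair.
Chair I (isopropyl axial, hydroxyl equatorial): E = 2.18 kcal/mol.
Chair II (isopropyl equatorial, hydroxyl axial): E = 0.97 kcal/mol.
Chair II is the more stable (lower-energy) conformer, and in that chair the hydroxyl group is axial.

axial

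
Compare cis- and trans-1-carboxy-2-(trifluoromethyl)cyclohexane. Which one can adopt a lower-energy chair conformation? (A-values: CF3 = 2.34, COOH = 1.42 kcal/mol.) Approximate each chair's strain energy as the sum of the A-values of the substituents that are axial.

At 1,2 positions (parity opposite): cis → (a,e or e,a); trans → (e,e or a,a).
Best chair for cis: E = 1.42 kcal/mol; best chair for trans: E = 0.00 kcal/mol.
The trans isomer is lower by 1.42 kcal/mol.

trans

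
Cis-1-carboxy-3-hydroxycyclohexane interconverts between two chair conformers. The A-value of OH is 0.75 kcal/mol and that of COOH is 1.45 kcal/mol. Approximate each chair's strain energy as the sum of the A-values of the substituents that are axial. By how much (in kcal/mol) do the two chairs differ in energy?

2.20 kcal/mol

C1 and C3 have the same parity, so for the cis isomer the two substituents are e,e in one chair and a,a in the other.
Chair I (hydroxyl axial, carboxyl axial): E = 2.20 kcal/mol.
Chair II (hydroxyl equatorial, carboxyl equatorial): E = 0.00 kcal/mol.
ΔE = 2.20 − 0.00 = 2.20 kcal/mol; chair II is more stable.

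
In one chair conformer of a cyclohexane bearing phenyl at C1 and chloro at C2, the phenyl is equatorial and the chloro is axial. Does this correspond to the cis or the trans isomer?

cis

C1 and C2 have opposite parity, so their axial bonds point in opposite directions.
With opposite-parity carbons, two substituents on the same face are one axial and one equatorial; opposite faces give both axial or both equatorial.
Here the groups are equatorial/axial → same face → cis.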